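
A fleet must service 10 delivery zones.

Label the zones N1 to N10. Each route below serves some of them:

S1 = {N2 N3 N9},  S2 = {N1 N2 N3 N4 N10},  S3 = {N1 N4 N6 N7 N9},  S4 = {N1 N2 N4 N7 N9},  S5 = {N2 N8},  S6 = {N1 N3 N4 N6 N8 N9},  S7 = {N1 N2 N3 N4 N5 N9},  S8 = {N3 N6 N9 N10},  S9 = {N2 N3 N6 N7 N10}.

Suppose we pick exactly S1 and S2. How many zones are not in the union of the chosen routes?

4

Union of S1, S2 = {N1, N2, N3, N4, N9, N10}.
Not covered: N5, N6, N7, N8 — 4 zones.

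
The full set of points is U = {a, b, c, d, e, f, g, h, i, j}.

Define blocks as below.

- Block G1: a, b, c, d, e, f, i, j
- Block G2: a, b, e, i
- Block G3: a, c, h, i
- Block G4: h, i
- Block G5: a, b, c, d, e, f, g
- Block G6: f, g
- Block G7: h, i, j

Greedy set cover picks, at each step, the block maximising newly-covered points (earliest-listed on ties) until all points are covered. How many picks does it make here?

3

Greedy: pick G1 (covers 8 new) → pick G3 (covers 1 new) → pick G5 (covers 1 new). Total picks: 3.
(The true minimum cover uses only 2 blocks, so greedy is not optimal here.)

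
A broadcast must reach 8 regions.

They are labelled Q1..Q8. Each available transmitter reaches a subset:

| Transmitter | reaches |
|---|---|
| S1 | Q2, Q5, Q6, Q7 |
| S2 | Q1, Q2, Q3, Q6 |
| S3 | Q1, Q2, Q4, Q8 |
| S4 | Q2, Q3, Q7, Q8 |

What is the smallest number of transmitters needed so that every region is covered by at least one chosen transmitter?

Take {S1, S3, S4}. Their union is {Q1, Q2, Q3, Q4, Q5, Q6, Q7, Q8}, which is all 8 regions.
Only S3 contains Q4, so S3 is forced; the remaining 4 regions need at least 2 more transmitters (each remaining transmitter adds at most 3) — so at least 3 transmitters are needed, and 3 is optimal.

3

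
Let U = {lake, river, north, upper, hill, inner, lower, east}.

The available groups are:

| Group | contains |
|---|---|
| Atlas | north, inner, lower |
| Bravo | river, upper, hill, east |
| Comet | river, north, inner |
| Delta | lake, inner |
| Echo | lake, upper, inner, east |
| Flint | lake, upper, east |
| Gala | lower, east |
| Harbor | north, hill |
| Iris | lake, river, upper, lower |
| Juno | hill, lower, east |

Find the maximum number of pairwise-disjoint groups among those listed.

Delta, Gala, Harbor are pairwise disjoint (Delta={lake,inner}; Gala={lower,east}; Harbor={north,hill}).
Every remaining group overlaps one of these, and no 4 of the listed groups are pairwise disjoint, so 3 is the maximum.

3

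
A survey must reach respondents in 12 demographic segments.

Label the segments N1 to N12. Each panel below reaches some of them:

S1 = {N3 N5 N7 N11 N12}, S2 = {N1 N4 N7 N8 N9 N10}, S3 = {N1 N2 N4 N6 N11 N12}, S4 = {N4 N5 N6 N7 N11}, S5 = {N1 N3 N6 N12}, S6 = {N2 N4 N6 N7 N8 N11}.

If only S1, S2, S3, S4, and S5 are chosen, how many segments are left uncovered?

0

Union of S1, S2, S3, S4, S5 = {N1, N2, N3, N4, N5, N6, N7, N8, N9, N10, N11, N12} — that's every segment, so 0 are uncovered.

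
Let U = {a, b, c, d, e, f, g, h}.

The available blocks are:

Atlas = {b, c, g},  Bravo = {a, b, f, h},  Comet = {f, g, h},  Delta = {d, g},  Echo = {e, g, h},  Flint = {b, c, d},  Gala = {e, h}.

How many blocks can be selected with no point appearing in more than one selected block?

2

Echo, Flint are pairwise disjoint (Echo={e,g,h}; Flint={b,c,d}).
Every remaining block overlaps one of these, and no 3 of the listed blocks are pairwise disjoint, so 2 is the maximum.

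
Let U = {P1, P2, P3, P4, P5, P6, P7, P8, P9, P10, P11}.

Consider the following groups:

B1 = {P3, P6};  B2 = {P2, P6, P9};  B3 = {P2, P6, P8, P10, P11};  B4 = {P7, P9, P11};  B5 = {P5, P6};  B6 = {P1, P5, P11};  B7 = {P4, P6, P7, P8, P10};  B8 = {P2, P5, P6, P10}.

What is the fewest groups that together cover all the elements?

4

Take {B1, B2, B6, B7}. Their union is {P1, P2, P3, P4, P5, P6, P7, P8, P9, P10, P11}, which is all 11 elements.
Only B1 contains P3, so B1 is forced; the remaining 9 elements need at least 3 more groups (each remaining group adds at most 4) — so at least 4 groups are needed, and 4 is optimal.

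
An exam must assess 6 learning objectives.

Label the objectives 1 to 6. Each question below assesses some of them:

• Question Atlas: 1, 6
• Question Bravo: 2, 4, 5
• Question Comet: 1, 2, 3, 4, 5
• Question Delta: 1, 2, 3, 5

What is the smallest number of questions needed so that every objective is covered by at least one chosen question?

2

Atlas and Comet together: Atlas ∪ Comet = {1, 2, 3, 4, 5, 6} — every objective is covered.
No single question has all 6 objectives (the largest, Comet, has 5), so 2 is optimal.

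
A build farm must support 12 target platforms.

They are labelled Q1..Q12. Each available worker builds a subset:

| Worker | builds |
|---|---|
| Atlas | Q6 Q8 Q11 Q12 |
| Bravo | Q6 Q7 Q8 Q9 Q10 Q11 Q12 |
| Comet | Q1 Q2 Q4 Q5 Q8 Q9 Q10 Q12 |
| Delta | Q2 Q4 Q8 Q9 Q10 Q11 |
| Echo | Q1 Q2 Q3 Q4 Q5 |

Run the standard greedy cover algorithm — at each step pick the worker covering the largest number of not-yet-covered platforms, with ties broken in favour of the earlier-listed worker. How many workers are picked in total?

Greedy: pick Comet (covers 8 new) → pick Bravo (covers 3 new) → pick Echo (covers 1 new). Total picks: 3.
(The true minimum cover uses only 2 workers, so greedy is not optimal here.)

3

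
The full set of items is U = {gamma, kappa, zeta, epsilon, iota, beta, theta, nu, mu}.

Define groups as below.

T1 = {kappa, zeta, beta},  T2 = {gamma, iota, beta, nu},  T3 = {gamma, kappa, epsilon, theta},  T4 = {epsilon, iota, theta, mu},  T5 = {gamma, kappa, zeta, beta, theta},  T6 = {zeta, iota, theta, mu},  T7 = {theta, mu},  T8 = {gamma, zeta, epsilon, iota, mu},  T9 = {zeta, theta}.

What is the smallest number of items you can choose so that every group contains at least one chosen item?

H = {gamma, zeta, mu} meets every group (each contains at least one member of H), and |H| = 3.
No choice of 2 items meets every group, so 3 is the minimum.

3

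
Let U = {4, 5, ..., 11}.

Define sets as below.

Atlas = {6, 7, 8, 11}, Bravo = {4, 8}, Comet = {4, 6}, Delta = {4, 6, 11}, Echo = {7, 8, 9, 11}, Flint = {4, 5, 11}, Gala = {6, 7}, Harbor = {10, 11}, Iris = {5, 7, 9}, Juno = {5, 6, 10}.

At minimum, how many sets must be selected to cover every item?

3

Take {Delta, Echo, Juno}. Their union is {4, 5, 6, 7, 8, 9, 10, 11}, which is all 8 items.
No 2 of the 10 sets cover everything (all 45 combinations miss at least one item), so 3 is optimal.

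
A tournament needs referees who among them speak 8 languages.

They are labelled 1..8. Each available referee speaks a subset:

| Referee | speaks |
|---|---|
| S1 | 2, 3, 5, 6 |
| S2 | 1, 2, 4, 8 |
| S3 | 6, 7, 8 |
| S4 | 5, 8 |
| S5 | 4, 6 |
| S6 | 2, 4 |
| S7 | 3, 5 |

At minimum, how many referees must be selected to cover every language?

3

S2 and S3 and S7 together: S2 ∪ S3 ∪ S7 = {1, 2, 3, 4, 5, 6, 7, 8} — every language is covered.
Only S2 contains 1, so S2 is forced; the remaining 4 languages need at least 2 more referees (each remaining referee adds at most 3) — so at least 3 referees are needed, and 3 is optimal.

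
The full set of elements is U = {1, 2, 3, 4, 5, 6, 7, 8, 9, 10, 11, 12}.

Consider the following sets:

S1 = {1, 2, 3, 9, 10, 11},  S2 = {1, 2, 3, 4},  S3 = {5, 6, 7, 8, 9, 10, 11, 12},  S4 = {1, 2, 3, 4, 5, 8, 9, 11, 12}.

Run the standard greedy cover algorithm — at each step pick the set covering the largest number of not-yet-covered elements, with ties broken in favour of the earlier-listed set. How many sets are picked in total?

2

Greedy: pick S4 (covers 9 new) → pick S3 (covers 3 new). Total picks: 2.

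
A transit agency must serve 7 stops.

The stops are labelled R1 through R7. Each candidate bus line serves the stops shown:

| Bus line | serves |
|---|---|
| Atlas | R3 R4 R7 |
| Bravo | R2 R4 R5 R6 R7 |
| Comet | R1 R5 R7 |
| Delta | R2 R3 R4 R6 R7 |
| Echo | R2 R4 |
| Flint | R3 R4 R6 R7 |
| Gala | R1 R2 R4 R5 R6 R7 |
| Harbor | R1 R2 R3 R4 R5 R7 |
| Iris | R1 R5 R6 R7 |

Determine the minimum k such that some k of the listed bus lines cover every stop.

2

Flint and Harbor together: Flint ∪ Harbor = {R1, R2, R3, R4, R5, R6, R7} — every stop is covered.
No single bus line has all 7 stops (the largest, Gala, has 6), so 2 is optimal.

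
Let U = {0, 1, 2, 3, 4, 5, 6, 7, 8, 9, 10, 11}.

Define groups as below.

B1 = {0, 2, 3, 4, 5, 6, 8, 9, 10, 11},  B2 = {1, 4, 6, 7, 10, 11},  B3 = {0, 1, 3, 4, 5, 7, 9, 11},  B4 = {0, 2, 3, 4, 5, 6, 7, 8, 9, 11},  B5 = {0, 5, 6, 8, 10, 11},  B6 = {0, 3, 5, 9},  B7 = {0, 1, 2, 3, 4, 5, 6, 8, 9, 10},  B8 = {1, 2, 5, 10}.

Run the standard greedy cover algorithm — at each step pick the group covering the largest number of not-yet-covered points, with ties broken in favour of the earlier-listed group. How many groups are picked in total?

Greedy: pick B1 (covers 10 new) → pick B2 (covers 2 new). Total picks: 2.

2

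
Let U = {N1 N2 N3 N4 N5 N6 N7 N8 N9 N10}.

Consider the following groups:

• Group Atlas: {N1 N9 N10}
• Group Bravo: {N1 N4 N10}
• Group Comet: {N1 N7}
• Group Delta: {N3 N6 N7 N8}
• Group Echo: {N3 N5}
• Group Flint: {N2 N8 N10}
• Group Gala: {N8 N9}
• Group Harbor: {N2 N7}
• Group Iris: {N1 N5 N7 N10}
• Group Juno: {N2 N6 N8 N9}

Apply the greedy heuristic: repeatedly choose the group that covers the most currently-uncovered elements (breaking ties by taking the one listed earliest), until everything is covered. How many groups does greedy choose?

5

Greedy: pick Delta (covers 4 new) → pick Atlas (covers 3 new) → pick Bravo (covers 1 new) → pick Echo (covers 1 new) → pick Flint (covers 1 new). Total picks: 5.
(The true minimum cover uses only 4 groups, so greedy is not optimal here.)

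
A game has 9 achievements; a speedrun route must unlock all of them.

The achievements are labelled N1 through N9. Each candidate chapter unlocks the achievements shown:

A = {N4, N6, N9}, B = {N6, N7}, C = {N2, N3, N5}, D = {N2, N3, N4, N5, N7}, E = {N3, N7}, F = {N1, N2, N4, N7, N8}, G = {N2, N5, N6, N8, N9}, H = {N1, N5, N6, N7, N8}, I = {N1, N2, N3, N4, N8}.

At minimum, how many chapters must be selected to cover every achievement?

3

Take {B, G, I}. Their union is {N1, N2, N3, N4, N5, N6, N7, N8, N9}, which is all 9 achievements.
No 2 of the 9 chapters cover everything (all 36 combinations miss at least one achievement), so 3 is optimal.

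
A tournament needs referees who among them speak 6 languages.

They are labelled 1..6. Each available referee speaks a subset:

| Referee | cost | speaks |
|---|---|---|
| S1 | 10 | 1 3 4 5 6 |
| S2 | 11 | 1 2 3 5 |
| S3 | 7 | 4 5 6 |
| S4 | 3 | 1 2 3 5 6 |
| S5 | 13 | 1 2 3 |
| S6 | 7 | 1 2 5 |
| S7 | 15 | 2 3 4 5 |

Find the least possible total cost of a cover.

S3, S4 together cover every language (S3 ∪ S4 = {1, 2, 3, 4, 5, 6}); total cost 7 + 3 = 10.
No covering selection has total cost below 10.

10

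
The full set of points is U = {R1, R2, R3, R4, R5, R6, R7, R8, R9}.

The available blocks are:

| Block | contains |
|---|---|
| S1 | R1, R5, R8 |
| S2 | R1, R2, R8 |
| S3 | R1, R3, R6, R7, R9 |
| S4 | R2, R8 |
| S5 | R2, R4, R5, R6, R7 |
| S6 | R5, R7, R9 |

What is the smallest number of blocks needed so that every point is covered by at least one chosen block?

Take {S1, S3, S5}. Their union is {R1, R2, R3, R4, R5, R6, R7, R8, R9}, which is all 9 points.
Only S3 contains R3, so S3 is forced; the remaining 4 points need at least 2 more blocks (each remaining block adds at most 3) — so at least 3 blocks are needed, and 3 is optimal.

3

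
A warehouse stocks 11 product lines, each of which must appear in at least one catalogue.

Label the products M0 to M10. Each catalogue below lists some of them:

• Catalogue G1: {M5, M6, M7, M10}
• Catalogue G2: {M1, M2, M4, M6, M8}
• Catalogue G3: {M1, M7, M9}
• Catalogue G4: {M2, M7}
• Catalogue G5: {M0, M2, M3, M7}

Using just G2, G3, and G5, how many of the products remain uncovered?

2

Union of G2, G3, G5 = {M0, M1, M2, M3, M4, M6, M7, M8, M9}.
Not covered: M5, M10 — 2 products.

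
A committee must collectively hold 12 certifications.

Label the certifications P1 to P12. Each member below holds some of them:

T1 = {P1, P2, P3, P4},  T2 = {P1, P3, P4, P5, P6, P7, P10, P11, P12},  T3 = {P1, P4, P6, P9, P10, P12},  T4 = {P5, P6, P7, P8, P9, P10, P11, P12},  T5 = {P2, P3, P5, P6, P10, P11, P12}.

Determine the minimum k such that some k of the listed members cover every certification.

Take {T1, T4}. Their union is {P1, P2, P3, P4, P5, P6, P7, P8, P9, P10, P11, P12}, which is all 12 certifications.
No single member has all 12 certifications (the largest, T2, has 9), so 2 is optimal.

2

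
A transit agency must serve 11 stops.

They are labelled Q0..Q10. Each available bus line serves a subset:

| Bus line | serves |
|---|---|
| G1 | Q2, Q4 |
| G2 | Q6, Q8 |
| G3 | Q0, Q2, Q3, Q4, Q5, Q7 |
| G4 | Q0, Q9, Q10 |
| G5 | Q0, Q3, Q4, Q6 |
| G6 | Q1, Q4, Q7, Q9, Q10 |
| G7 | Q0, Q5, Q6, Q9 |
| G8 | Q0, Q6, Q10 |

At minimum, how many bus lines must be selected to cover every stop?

Take {G2, G3, G6}. Their union is {Q0, Q1, Q2, Q3, Q4, Q5, Q6, Q7, Q8, Q9, Q10}, which is all 11 stops.
Only G6 contains Q1, so G6 is forced; the remaining 6 stops need at least 2 more bus lines (each remaining bus line adds at most 4) — so at least 3 bus lines are needed, and 3 is optimal.

3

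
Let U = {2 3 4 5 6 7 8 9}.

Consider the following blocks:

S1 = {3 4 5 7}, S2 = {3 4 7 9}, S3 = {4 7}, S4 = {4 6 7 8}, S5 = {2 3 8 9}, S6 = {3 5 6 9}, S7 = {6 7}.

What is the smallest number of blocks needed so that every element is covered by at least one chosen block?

3

S1, S4, and S5 cover everything between them: the union {2, 3, 4, 5, 6, 7, 8, 9} is all of U.
Only S5 contains 2, so S5 is forced; the remaining 4 elements need at least 2 more blocks (each remaining block adds at most 3) — so at least 3 blocks are needed, and 3 is optimal.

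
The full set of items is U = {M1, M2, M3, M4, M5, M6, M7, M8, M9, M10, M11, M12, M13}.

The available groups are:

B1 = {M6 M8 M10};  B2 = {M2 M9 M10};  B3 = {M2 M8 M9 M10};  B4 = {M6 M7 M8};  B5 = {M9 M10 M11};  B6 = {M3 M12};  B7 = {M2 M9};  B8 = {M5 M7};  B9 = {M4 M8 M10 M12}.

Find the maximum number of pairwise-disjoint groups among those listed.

4

B1, B6, B7, B8 are pairwise disjoint (B1={M6,M8,M10}; B6={M3,M12}; B7={M2,M9}; B8={M5,M7}).
Every remaining group overlaps one of these, and no 5 of the listed groups are pairwise disjoint, so 4 is the maximum.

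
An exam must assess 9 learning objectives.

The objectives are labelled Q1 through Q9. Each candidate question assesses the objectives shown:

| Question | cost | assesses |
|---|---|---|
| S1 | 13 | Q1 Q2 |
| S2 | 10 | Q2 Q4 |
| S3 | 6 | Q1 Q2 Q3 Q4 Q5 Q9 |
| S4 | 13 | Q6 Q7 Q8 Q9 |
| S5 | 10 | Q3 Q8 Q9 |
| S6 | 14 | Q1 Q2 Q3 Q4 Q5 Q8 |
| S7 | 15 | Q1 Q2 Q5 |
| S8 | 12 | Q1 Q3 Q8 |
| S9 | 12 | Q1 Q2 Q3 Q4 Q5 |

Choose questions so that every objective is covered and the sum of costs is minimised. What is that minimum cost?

S3, S4 together cover every objective (S3 ∪ S4 = {Q1, Q2, Q3, Q4, Q5, Q6, Q7, Q8, Q9}); total cost 6 + 13 = 19.
No covering selection has total cost below 19.

19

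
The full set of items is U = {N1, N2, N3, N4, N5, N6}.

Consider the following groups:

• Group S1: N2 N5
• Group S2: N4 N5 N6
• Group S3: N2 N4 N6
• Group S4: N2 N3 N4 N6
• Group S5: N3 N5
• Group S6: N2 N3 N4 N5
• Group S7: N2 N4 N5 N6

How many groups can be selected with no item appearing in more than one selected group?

2

S3, S5 are pairwise disjoint (S3={N2,N4,N6}; S5={N3,N5}).
Every remaining group overlaps one of these, and no 3 of the listed groups are pairwise disjoint, so 2 is the maximum.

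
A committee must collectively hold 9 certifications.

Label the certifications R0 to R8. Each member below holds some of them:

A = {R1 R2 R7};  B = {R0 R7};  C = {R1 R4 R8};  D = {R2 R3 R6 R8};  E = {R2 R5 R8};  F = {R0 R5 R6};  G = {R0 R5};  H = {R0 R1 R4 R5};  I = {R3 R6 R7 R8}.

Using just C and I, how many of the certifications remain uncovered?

3

Union of C, I = {R1, R3, R4, R6, R7, R8}.
Not covered: R0, R2, R5 — 3 certifications.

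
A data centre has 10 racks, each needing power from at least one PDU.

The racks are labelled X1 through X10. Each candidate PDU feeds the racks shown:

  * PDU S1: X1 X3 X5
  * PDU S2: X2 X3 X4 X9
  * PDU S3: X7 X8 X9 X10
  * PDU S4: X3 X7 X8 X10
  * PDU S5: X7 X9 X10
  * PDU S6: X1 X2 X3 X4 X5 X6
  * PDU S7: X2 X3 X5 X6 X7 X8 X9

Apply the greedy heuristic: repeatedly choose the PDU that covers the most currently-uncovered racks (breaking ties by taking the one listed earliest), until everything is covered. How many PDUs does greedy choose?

3

Greedy: pick S7 (covers 7 new) → pick S6 (covers 2 new) → pick S3 (covers 1 new). Total picks: 3.
(The true minimum cover uses only 2 PDUs, so greedy is not optimal here.)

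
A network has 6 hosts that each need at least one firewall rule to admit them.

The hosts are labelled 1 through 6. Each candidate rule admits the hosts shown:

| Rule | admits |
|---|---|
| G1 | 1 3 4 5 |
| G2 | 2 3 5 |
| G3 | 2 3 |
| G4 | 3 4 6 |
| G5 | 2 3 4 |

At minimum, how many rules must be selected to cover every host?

G1 and G2 and G4 together: G1 ∪ G2 ∪ G4 = {1, 2, 3, 4, 5, 6} — every host is covered.
Only G1 contains 1, so G1 is forced; the remaining 2 hosts need at least 2 more rules (each remaining rule adds at most 1) — so at least 3 rules are needed, and 3 is optimal.

3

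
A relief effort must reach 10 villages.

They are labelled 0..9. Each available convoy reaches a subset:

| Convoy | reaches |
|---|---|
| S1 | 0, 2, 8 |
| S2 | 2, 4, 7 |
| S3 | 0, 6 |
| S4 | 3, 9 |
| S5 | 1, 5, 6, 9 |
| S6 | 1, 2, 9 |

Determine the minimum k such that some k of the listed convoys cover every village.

S1 and S2 and S4 and S5 together: S1 ∪ S2 ∪ S4 ∪ S5 = {0, 1, 2, 3, 4, 5, 6, 7, 8, 9} — every village is covered.
Only S4 contains 3, so S4 is forced; the remaining 8 villages need at least 3 more convoys (each remaining convoy adds at most 3) — so at least 4 convoys are needed, and 4 is optimal.

4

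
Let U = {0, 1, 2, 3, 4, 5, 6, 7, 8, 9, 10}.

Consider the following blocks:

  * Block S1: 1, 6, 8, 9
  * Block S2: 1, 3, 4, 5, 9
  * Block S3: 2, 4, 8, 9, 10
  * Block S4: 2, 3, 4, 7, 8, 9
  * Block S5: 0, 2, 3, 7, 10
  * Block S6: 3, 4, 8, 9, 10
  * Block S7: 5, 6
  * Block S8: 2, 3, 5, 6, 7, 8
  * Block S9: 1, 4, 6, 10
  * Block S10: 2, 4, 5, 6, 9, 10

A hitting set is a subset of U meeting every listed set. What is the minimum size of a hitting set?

The 3 items {2, 6, 9} hit every block.
No choice of 2 items meets every block, so 3 is the minimum.

3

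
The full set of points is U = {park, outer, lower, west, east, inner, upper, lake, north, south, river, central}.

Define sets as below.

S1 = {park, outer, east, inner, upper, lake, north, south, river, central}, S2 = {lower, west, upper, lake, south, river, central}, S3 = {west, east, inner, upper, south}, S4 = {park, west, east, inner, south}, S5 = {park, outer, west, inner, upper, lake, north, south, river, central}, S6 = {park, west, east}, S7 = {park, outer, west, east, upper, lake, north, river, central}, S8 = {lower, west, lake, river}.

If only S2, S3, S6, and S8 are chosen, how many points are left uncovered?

2

Union of S2, S3, S6, S8 = {park, lower, west, east, inner, upper, lake, south, river, central}.
Not covered: outer, north — 2 points.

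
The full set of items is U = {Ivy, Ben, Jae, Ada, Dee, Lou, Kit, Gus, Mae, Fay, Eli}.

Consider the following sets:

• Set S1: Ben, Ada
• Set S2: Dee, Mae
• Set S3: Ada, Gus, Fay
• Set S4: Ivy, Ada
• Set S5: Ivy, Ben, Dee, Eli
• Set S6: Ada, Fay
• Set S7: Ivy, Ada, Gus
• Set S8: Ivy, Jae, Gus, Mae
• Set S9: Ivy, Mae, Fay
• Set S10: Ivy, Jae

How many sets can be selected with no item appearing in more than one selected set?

S2, S3, S10 are pairwise disjoint (S2={Dee,Mae}; S3={Ada,Gus,Fay}; S10={Ivy,Jae}).
Every remaining set overlaps one of these, and no 4 of the listed sets are pairwise disjoint, so 3 is the maximum.

3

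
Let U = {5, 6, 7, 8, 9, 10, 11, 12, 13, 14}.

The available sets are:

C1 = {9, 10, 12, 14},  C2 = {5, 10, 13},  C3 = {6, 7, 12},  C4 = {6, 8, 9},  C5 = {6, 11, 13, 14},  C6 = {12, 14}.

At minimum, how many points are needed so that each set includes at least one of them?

The 3 points {6, 10, 14} hit every set.
The sets C2, C4, C6 are pairwise disjoint, so any hitting set needs a separate point for each — at least 3. Hence 3 is optimal.

3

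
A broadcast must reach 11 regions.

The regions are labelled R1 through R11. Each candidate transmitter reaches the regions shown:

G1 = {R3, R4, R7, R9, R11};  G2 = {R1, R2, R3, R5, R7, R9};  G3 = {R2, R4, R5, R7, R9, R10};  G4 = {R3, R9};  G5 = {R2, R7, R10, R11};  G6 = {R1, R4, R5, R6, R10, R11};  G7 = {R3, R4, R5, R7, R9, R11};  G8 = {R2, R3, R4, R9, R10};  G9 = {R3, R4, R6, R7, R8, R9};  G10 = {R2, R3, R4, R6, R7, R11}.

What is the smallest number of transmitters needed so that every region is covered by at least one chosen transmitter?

3

G2 and G6 and G9 together: G2 ∪ G6 ∪ G9 = {R1, R2, R3, R4, R5, R6, R7, R8, R9, R10, R11} — every region is covered.
Only G9 contains R8, so G9 is forced; the remaining 5 regions need at least 2 more transmitters (each remaining transmitter adds at most 4) — so at least 3 transmitters are needed, and 3 is optimal.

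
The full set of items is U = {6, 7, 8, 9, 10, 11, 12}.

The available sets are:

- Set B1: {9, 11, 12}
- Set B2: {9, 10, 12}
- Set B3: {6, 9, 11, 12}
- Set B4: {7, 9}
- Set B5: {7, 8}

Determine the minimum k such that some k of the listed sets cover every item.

3

B2 and B3 and B5 together: B2 ∪ B3 ∪ B5 = {6, 7, 8, 9, 10, 11, 12} — every item is covered.
Only B3 contains 6, so B3 is forced; the remaining 3 items need at least 2 more sets (each remaining set adds at most 2) — so at least 3 sets are needed, and 3 is optimal.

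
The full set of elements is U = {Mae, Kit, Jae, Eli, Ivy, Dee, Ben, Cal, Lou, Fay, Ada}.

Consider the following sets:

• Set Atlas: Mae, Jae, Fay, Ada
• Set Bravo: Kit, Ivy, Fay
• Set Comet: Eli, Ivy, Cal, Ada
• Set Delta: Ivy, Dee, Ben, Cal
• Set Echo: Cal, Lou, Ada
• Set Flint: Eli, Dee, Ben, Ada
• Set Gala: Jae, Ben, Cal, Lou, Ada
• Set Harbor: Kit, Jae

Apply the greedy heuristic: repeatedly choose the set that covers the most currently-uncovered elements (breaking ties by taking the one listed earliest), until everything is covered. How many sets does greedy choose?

Greedy: pick Gala (covers 5 new) → pick Bravo (covers 3 new) → pick Flint (covers 2 new) → pick Atlas (covers 1 new). Total picks: 4.

4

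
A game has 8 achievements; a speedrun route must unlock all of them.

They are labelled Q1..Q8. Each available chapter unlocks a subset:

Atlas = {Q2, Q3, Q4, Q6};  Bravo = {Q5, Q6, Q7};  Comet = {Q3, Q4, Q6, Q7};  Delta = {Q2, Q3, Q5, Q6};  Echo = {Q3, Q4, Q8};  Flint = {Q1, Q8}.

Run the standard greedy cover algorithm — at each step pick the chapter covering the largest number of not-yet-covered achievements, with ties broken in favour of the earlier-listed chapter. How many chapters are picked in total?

Greedy: pick Atlas (covers 4 new) → pick Bravo (covers 2 new) → pick Flint (covers 2 new). Total picks: 3.

3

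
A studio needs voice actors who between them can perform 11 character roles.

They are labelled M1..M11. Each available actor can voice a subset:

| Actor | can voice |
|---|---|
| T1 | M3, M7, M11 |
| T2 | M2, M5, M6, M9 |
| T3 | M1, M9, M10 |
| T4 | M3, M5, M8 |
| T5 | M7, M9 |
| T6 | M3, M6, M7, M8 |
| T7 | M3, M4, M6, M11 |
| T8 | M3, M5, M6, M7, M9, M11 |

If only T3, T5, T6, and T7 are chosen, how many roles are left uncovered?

2

Union of T3, T5, T6, T7 = {M1, M3, M4, M6, M7, M8, M9, M10, M11}.
Not covered: M2, M5 — 2 roles.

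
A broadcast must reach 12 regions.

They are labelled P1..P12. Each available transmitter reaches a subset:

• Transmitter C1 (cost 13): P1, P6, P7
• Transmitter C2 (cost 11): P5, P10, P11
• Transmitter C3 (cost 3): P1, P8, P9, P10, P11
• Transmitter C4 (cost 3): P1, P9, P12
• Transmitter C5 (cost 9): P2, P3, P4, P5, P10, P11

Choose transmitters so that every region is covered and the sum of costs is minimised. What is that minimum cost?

28

C1, C3, C4, C5 together cover every region (C1 ∪ C3 ∪ C4 ∪ C5 = {P1, P2, P3, P4, P5, P6, P7, P8, P9, P10, P11, P12}); total cost 13 + 3 + 3 + 9 = 28.
No covering selection has total cost below 28.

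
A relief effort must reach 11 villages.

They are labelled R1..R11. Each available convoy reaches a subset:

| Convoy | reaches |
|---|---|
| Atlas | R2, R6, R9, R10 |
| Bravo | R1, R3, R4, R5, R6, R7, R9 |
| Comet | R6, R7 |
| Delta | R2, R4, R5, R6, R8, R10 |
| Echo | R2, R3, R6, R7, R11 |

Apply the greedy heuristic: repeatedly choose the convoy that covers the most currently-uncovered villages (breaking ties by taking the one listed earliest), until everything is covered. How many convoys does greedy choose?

Greedy: pick Bravo (covers 7 new) → pick Delta (covers 3 new) → pick Echo (covers 1 new). Total picks: 3.

3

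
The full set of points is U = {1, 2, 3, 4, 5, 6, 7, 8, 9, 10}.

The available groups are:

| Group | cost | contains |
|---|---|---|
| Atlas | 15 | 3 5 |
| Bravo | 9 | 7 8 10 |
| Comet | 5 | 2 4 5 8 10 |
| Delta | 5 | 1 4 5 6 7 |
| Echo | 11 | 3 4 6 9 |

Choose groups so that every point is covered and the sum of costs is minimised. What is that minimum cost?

21

Comet, Delta, Echo together cover every point (Comet ∪ Delta ∪ Echo = {1, 2, 3, 4, 5, 6, 7, 8, 9, 10}); total cost 5 + 5 + 11 = 21.
No covering selection has total cost below 21.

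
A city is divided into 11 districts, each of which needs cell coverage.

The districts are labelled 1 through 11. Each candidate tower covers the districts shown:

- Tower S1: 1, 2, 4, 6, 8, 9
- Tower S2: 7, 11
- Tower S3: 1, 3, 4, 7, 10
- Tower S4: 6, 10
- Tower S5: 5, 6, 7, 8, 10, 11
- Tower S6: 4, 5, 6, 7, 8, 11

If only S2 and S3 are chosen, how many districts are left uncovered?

Union of S2, S3 = {1, 3, 4, 7, 10, 11}.
Not covered: 2, 5, 6, 8, 9 — 5 districts.

5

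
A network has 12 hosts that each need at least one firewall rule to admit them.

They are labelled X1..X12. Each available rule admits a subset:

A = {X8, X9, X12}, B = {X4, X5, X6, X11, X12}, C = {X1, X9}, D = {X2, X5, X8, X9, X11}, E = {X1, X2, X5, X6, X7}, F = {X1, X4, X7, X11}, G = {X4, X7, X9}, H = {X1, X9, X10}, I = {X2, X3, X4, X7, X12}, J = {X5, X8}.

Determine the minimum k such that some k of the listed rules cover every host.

4

B and H and I and J together: B ∪ H ∪ I ∪ J = {X1, X2, X3, X4, X5, X6, X7, X8, X9, X10, X11, X12} — every host is covered.
No 3 of the 10 rules cover everything (all 120 combinations miss at least one host), so 4 is optimal.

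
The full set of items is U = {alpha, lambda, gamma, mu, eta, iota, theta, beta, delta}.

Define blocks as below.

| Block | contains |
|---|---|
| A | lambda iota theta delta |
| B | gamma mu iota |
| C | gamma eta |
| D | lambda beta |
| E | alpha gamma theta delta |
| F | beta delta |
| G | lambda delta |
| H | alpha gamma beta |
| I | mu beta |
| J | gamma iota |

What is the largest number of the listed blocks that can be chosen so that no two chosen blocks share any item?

A, C, I are pairwise disjoint (A={lambda,iota,theta,delta}; C={gamma,eta}; I={mu,beta}).
Every remaining block overlaps one of these, and no 4 of the listed blocks are pairwise disjoint, so 3 is the maximum.

3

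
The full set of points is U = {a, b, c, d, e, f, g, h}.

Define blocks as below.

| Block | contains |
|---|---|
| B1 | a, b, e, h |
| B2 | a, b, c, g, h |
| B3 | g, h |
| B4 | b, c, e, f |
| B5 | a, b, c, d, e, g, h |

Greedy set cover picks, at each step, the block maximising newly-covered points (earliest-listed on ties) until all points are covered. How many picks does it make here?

Greedy: pick B5 (covers 7 new) → pick B4 (covers 1 new). Total picks: 2.

2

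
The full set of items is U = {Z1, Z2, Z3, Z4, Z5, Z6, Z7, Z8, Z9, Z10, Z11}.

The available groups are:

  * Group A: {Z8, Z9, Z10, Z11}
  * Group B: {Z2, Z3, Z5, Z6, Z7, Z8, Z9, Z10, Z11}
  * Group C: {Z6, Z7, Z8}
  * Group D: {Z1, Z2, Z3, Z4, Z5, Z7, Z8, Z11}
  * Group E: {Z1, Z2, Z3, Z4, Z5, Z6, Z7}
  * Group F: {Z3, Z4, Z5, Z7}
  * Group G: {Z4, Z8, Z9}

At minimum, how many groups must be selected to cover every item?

Take {B, D}. Their union is {Z1, Z2, Z3, Z4, Z5, Z6, Z7, Z8, Z9, Z10, Z11}, which is all 11 items.
No single group has all 11 items (the largest, B, has 9), so 2 is optimal.

2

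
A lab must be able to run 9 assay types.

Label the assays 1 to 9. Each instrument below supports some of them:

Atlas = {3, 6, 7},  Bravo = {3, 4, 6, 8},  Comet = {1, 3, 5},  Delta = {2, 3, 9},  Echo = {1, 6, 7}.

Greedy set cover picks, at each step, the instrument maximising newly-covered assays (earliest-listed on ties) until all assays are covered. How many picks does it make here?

Greedy: pick Bravo (covers 4 new) → pick Comet (covers 2 new) → pick Delta (covers 2 new) → pick Atlas (covers 1 new). Total picks: 4.

4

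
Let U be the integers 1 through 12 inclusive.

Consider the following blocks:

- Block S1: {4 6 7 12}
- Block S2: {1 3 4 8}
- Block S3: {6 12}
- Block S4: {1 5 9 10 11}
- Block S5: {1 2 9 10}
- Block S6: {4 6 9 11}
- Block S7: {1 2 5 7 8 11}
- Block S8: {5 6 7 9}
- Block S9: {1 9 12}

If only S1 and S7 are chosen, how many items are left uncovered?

3

Union of S1, S7 = {1, 2, 4, 5, 6, 7, 8, 11, 12}.
Not covered: 3, 9, 10 — 3 items.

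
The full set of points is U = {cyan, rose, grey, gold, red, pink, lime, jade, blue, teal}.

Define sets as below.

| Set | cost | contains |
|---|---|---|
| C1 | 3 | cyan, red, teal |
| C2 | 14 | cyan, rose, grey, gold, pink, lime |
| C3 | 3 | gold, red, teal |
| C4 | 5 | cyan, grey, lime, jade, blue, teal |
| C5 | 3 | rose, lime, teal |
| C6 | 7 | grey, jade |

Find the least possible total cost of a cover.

C2, C3, C4 together cover every point (C2 ∪ C3 ∪ C4 = {cyan, rose, grey, gold, red, pink, lime, jade, blue, teal}); total cost 14 + 3 + 5 = 22.
The greedy pick C4, C3, C5, C2 costs 25; no covering selection beats 22.

22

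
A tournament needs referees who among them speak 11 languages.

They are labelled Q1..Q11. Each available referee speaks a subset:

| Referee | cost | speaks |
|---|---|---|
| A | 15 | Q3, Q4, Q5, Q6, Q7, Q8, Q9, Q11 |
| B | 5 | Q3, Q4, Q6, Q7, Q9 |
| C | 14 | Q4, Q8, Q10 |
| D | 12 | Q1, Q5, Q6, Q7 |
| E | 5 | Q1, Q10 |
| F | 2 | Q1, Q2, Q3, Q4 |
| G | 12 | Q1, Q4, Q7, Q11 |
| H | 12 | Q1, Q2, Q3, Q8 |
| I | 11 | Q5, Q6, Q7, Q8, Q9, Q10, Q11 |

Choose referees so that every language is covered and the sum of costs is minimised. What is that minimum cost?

F, I together cover every language (F ∪ I = {Q1, Q2, Q3, Q4, Q5, Q6, Q7, Q8, Q9, Q10, Q11}); total cost 2 + 11 = 13.
No covering selection has total cost below 13.

13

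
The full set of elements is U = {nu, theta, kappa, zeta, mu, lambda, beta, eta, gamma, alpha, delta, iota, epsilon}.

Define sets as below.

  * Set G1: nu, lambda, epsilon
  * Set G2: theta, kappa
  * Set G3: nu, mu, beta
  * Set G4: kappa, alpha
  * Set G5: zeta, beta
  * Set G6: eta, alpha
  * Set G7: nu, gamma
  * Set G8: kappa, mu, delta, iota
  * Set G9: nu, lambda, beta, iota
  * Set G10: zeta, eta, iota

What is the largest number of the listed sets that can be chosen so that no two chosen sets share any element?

G1, G2, G5, G6 are pairwise disjoint (G1={nu,lambda,epsilon}; G2={theta,kappa}; G5={zeta,beta}; G6={eta,alpha}).
Every remaining set overlaps one of these, and no 5 of the listed sets are pairwise disjoint, so 4 is the maximum.

4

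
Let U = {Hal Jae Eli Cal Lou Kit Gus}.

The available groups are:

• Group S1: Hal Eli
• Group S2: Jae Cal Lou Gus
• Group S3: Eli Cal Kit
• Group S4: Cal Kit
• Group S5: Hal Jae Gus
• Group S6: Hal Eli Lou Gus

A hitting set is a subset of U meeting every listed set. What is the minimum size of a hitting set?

The 2 points {Hal, Cal} hit every group.
The groups S1, S4 are pairwise disjoint, so any hitting set needs a separate point for each — at least 2. Hence 2 is optimal.

2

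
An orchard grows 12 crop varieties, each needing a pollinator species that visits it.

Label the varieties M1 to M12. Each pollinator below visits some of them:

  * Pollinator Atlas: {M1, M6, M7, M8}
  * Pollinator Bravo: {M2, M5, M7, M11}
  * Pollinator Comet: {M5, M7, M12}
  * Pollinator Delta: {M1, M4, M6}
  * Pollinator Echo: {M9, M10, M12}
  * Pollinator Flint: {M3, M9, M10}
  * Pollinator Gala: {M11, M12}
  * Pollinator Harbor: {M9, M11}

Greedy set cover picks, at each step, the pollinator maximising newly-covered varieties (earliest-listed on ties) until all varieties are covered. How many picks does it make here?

5

Greedy: pick Atlas (covers 4 new) → pick Bravo (covers 3 new) → pick Echo (covers 3 new) → pick Delta (covers 1 new) → pick Flint (covers 1 new). Total picks: 5.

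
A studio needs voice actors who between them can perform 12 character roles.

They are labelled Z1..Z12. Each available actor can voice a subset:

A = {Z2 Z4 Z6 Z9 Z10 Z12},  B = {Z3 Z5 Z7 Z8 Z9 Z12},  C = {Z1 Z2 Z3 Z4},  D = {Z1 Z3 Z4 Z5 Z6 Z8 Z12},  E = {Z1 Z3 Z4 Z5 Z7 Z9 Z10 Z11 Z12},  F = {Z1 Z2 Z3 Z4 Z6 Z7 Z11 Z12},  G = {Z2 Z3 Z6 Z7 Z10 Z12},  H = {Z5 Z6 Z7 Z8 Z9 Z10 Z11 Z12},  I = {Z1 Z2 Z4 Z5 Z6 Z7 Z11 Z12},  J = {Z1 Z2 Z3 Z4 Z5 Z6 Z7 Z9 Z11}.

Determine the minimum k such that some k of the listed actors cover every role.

Take {F, H}. Their union is {Z1, Z2, Z3, Z4, Z5, Z6, Z7, Z8, Z9, Z10, Z11, Z12}, which is all 12 roles.
No single actor has all 12 roles (the largest, E, has 9), so 2 is optimal.

2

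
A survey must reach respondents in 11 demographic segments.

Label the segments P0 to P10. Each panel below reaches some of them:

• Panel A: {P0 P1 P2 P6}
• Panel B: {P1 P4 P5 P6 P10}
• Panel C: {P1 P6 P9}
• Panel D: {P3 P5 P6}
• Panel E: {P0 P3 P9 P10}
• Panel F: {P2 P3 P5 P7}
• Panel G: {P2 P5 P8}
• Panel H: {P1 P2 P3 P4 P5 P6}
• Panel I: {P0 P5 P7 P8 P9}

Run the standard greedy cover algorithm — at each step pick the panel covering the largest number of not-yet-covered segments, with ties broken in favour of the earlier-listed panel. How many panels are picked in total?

3

Greedy: pick H (covers 6 new) → pick I (covers 4 new) → pick B (covers 1 new). Total picks: 3.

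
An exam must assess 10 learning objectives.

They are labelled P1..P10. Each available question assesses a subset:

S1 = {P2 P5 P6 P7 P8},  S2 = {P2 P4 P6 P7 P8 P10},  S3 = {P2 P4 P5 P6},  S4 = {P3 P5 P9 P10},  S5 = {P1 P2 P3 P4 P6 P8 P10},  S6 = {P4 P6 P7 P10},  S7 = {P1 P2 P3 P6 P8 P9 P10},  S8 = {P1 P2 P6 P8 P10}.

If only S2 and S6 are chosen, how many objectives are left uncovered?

Union of S2, S6 = {P2, P4, P6, P7, P8, P10}.
Not covered: P1, P3, P5, P9 — 4 objectives.

4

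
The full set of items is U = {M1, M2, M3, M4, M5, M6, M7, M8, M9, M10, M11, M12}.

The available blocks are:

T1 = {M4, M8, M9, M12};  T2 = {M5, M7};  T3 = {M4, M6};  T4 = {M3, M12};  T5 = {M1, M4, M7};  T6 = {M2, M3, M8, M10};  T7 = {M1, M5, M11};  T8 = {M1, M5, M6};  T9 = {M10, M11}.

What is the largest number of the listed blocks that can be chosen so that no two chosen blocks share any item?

T2, T3, T4, T9 are pairwise disjoint (T2={M5,M7}; T3={M4,M6}; T4={M3,M12}; T9={M10,M11}).
Every remaining block overlaps one of these, and no 5 of the listed blocks are pairwise disjoint, so 4 is the maximum.

4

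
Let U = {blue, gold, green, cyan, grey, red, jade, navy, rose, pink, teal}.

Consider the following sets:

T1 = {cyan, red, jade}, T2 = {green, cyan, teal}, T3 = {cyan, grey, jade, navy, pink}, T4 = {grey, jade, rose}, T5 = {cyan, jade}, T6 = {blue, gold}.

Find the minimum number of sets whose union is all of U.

5

T1 and T2 and T3 and T4 and T6 together: T1 ∪ T2 ∪ T3 ∪ T4 ∪ T6 = {blue, gold, green, cyan, grey, red, jade, navy, rose, pink, teal} — every element is covered.
No 4 of the 6 sets cover everything (all 15 combinations miss at least one element), so 5 is optimal.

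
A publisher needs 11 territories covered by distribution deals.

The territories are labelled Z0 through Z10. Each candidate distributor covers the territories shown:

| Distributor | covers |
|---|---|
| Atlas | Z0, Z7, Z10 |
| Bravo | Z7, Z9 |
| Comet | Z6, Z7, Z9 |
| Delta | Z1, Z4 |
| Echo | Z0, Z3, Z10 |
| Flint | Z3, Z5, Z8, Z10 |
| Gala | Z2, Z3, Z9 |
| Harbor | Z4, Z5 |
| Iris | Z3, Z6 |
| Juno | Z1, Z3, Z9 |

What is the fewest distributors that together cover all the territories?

Take {Comet, Delta, Echo, Flint, Gala}. Their union is {Z0, Z1, Z2, Z3, Z4, Z5, Z6, Z7, Z8, Z9, Z10}, which is all 11 territories.
No 4 of the 10 distributors cover everything (all 210 combinations miss at least one territory), so 5 is optimal.

5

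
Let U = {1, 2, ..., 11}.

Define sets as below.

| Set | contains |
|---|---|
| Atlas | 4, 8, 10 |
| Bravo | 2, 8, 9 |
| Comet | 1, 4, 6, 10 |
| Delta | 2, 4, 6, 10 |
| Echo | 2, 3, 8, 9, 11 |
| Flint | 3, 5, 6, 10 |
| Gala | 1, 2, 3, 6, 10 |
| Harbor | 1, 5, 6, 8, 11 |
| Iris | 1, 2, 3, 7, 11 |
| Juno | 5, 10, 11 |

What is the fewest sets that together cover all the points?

4

Take {Atlas, Bravo, Flint, Iris}. Their union is {1, 2, 3, 4, 5, 6, 7, 8, 9, 10, 11}, which is all 11 points.
No 3 of the 10 sets cover everything (all 120 combinations miss at least one point), so 4 is optimal.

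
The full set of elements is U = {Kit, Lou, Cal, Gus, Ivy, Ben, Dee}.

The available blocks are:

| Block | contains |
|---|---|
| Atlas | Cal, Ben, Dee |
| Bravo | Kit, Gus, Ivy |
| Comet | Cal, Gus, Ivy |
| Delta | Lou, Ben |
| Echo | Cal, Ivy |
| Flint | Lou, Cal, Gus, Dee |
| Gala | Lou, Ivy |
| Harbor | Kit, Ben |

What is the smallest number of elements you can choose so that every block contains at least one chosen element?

H = {Gus, Ivy, Ben} meets every block (each contains at least one member of H), and |H| = 3.
No choice of 2 elements meets every block, so 3 is the minimum.

3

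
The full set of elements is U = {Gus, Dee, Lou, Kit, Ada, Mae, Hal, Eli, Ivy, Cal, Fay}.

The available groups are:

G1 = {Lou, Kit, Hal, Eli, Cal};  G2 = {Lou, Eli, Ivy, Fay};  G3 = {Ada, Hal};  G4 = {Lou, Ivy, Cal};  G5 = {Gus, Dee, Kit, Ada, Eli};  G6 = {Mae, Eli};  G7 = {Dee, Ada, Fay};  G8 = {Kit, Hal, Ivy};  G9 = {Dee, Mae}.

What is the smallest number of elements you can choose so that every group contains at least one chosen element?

4

H = {Dee, Mae, Hal, Ivy} meets every group (each contains at least one member of H), and |H| = 4.
No choice of 3 elements meets every group, so 4 is the minimum.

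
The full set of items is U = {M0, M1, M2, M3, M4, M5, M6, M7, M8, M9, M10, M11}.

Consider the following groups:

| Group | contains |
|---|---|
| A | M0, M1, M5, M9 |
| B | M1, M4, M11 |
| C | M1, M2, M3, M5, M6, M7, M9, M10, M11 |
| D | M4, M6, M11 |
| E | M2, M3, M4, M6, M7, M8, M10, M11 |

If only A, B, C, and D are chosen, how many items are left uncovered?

Union of A, B, C, D = {M0, M1, M2, M3, M4, M5, M6, M7, M9, M10, M11}.
Not covered: M8 — 1 item.

1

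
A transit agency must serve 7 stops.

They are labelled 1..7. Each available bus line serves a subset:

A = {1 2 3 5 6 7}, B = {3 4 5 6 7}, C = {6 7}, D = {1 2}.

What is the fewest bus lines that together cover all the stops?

Take {A, B}. Their union is {1, 2, 3, 4, 5, 6, 7}, which is all 7 stops.
No single bus line has all 7 stops (the largest, A, has 6), so 2 is optimal.

2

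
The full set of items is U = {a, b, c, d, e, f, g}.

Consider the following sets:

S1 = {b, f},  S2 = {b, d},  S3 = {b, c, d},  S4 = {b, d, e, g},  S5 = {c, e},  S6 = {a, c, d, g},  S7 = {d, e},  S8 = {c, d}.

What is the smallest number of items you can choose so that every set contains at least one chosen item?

3

The 3 items {d, e, f} hit every set.
No choice of 2 items meets every set, so 3 is the minimum.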